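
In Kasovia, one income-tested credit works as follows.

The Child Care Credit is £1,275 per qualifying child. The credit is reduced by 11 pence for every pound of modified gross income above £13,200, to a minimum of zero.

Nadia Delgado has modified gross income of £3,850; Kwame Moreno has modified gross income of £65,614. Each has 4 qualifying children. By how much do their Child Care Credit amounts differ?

Nadia (£3,850): Child Care Credit: base = 4 × £1,275 = £5,100. £3,850 is at or below the £13,200 threshold, so the full £5,100 applies.
Kwame (£65,614): Child Care Credit: base = 4 × £1,275 = £5,100. 11% of the £52,414 excess over £13,200 is £5,765.54 ≥ base, so the credit is £0.
Difference: |£5,100 − £0| = £5,100.

£5,100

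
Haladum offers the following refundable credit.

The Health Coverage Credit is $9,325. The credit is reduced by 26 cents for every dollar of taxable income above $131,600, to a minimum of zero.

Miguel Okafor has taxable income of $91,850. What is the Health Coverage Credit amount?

Health Coverage Credit: $91,850 is at or below the $131,600 threshold, so the full $9,325 applies.

$9,325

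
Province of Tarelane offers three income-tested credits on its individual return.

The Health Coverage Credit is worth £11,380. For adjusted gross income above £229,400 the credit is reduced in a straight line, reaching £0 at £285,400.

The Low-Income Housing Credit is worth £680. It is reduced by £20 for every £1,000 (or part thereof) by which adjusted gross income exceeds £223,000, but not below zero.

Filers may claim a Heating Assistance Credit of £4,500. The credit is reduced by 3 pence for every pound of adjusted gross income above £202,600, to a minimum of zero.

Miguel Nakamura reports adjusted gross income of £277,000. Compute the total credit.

£3,975

Health Coverage Credit: £277,000 is £47,600 into a £56,000 phase-out range, leaving 8,400/56,000 of the credit: £11,380 × 8,400/56,000 = £1,707.
Low-Income Housing Credit: income exceeds £223,000 by £54,000 → 54 increments × £20 = £1,080 ≥ base, so the credit is £0.
Heating Assistance Credit: 3% of the £74,400 excess over £202,600 is £2,232; credit = £4,500 − £2,232 = £2,268.
Total: £1,707 + £0 + £2,268 = £3,975.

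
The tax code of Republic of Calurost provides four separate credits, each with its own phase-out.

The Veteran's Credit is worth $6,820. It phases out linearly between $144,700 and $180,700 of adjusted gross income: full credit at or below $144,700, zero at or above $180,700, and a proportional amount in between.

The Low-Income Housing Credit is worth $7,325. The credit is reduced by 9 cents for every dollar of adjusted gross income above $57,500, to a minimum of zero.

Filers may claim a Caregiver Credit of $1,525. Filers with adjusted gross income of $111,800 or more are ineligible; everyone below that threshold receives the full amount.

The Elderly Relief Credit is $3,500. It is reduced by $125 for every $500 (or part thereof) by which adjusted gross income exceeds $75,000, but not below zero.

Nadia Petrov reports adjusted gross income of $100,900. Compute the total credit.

Veteran's Credit: $100,900 is at or below the $144,700 threshold, so the full $6,820 applies.
Low-Income Housing Credit: 9% of the $43,400 excess over $57,500 is $3,906; credit = $7,325 − $3,906 = $3,419.
Caregiver Credit: $100,900 is below the $111,800 cutoff, so the full $1,525 applies.
Elderly Relief Credit: income exceeds $75,000 by $25,900 → 52 increments × $125 = $6,500 ≥ base, so the credit is $0.
Total: $6,820 + $3,419 + $1,525 + $0 = $11,764.

$11,764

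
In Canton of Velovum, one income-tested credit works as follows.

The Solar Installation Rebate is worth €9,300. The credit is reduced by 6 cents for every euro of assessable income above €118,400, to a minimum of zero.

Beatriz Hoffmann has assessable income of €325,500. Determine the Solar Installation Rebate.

€0

Solar Installation Rebate: 6% of the €207,100 excess over €118,400 is €12,426 ≥ base, so the credit is €0.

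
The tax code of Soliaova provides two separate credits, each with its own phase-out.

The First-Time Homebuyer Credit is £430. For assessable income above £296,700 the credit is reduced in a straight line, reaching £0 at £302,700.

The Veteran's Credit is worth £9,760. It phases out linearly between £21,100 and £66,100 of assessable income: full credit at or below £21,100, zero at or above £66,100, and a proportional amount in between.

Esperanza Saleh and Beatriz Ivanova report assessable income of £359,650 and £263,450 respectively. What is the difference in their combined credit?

£430

Esperanza (£359,650): First-Time Homebuyer Credit: £359,650 is at or above £302,700, so the credit is £0. Veteran's Credit: £359,650 is at or above £66,100, so the credit is £0. total £0 + £0 = £0
Beatriz (£263,450): First-Time Homebuyer Credit: £263,450 is at or below the £296,700 threshold, so the full £430 applies. Veteran's Credit: £263,450 is at or above £66,100, so the credit is £0. total £430 + £0 = £430
Difference: |£0 − £430| = £430.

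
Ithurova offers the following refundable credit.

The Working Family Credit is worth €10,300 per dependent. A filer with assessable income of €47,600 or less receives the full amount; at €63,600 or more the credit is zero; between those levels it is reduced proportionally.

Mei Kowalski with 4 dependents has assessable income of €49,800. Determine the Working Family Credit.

€35,535

Working Family Credit: base = 4 × €10,300 = €41,200. €49,800 is €2,200 into a €16,000 phase-out range, leaving 13,800/16,000 of the credit: €41,200 × 13,800/16,000 = €35,535.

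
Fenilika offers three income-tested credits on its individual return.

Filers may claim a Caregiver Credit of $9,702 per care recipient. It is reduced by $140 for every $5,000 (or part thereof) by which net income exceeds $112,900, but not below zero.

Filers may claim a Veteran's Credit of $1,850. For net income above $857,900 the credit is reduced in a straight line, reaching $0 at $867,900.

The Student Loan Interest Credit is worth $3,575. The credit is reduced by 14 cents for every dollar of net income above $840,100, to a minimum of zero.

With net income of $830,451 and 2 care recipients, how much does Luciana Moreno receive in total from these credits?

$5,425

Caregiver Credit: base = 2 × $9,702 = $19,404. income exceeds $112,900 by $717,551 → 144 increments × $140 = $20,160 ≥ base, so the credit is $0.
Veteran's Credit: $830,451 is at or below the $857,900 threshold, so the full $1,850 applies.
Student Loan Interest Credit: $830,451 is at or below the $840,100 threshold, so the full $3,575 applies.
Total: $0 + $1,850 + $3,575 = $5,425.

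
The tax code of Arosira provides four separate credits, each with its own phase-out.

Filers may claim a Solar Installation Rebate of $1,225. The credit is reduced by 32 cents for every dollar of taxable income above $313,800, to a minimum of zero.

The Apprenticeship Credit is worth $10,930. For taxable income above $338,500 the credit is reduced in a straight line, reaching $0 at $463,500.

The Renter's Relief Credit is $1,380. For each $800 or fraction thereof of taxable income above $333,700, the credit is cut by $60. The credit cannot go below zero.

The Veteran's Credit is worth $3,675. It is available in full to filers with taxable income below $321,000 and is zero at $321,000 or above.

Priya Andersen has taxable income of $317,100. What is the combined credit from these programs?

Solar Installation Rebate: 32% of the $3,300 excess over $313,800 is $1,056; credit = $1,225 − $1,056 = $169.
Apprenticeship Credit: $317,100 is at or below the $338,500 threshold, so the full $10,930 applies.
Renter's Relief Credit: $317,100 is at or below the $333,700 threshold, so the full $1,380 applies.
Veteran's Credit: $317,100 is below the $321,000 cutoff, so the full $3,675 applies.
Total: $169 + $10,930 + $1,380 + $3,675 = $16,154.

$16,154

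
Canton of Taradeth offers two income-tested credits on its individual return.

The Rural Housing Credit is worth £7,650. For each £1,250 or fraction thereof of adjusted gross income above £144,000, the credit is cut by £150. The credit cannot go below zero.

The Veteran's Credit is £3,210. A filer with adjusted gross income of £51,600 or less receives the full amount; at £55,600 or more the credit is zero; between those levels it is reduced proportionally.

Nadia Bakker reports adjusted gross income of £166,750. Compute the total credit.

£4,800

Rural Housing Credit: income exceeds £144,000 by £22,750, which is 19 full-or-partial £1,250 increments; reduction = 19 × £150 = £2,850, leaving £4,800.
Veteran's Credit: £166,750 is at or above £55,600, so the credit is £0.
Total: £4,800 + £0 = £4,800.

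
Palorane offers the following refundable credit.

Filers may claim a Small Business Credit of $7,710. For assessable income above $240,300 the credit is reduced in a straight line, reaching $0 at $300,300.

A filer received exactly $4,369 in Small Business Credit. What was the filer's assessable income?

$266,300

$4,369 is 4,369/7,710 of the full $7,710, so 3,341/7,710 of the $60,000 range has been used: income = $240,300 + $60,000 × 3,341/7,710 = $266,300.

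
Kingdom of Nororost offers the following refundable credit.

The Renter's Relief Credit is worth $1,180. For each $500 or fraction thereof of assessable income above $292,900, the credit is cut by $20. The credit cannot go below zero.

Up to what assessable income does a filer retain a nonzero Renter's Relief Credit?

After 58 increments the reduction is 58 × $20 = $1,160, leaving $20; one more increment wipes it out. Increment 58 ends at excess 58 × $500 = $29,000, so the highest qualifying income is $292,900 + $29,000 = $321,900.

$321,900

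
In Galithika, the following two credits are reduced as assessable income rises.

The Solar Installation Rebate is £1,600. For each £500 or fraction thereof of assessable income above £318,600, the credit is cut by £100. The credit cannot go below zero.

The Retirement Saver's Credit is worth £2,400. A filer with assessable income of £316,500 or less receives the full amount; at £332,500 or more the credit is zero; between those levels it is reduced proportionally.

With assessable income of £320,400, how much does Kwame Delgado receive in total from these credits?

£3,015

Solar Installation Rebate: income exceeds £318,600 by £1,800, which is 4 full-or-partial £500 increments; reduction = 4 × £100 = £400, leaving £1,200.
Retirement Saver's Credit: £320,400 is £3,900 into a £16,000 phase-out range, leaving 12,100/16,000 of the credit: £2,400 × 12,100/16,000 = £1,815.
Total: £1,200 + £1,815 = £3,015.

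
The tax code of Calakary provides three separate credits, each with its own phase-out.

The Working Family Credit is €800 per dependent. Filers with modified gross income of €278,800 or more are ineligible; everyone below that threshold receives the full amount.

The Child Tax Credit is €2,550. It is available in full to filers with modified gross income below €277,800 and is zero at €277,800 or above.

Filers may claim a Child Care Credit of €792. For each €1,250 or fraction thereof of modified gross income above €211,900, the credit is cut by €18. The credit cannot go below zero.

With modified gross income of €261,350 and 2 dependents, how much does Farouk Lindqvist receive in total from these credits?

€4,222

Working Family Credit: base = 2 × €800 = €1,600. €261,350 is below the €278,800 cutoff, so the full €1,600 applies.
Child Tax Credit: €261,350 is below the €277,800 cutoff, so the full €2,550 applies.
Child Care Credit: income exceeds €211,900 by €49,450, which is 40 full-or-partial €1,250 increments; reduction = 40 × €18 = €720, leaving €72.
Total: €1,600 + €2,550 + €72 = €4,222.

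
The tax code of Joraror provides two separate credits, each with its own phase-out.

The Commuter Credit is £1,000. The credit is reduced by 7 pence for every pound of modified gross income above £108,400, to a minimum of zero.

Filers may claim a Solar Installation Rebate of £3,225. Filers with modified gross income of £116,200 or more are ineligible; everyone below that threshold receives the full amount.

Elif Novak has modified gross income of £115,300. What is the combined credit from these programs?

£3,742

Commuter Credit: 7% of the £6,900 excess over £108,400 is £483; credit = £1,000 − £483 = £517.
Solar Installation Rebate: £115,300 is below the £116,200 cutoff, so the full £3,225 applies.
Total: £517 + £3,225 = £3,742.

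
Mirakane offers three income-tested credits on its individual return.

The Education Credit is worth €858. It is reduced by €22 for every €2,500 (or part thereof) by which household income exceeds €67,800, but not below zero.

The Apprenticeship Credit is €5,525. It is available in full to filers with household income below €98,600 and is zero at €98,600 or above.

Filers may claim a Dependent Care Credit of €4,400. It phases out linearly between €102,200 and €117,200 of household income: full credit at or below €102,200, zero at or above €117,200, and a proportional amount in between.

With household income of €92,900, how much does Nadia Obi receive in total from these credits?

Education Credit: income exceeds €67,800 by €25,100, which is 11 full-or-partial €2,500 increments; reduction = 11 × €22 = €242, leaving €616.
Apprenticeship Credit: €92,900 is below the €98,600 cutoff, so the full €5,525 applies.
Dependent Care Credit: €92,900 is at or below the €102,200 threshold, so the full €4,400 applies.
Total: €616 + €5,525 + €4,400 = €10,541.

€10,541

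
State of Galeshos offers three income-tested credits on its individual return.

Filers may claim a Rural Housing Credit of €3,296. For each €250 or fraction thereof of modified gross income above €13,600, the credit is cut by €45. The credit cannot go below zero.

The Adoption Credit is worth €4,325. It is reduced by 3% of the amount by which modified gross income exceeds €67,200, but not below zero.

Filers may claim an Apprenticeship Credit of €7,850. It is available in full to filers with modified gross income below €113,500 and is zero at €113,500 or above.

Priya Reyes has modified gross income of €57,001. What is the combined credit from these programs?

Rural Housing Credit: income exceeds €13,600 by €43,401 → 174 increments × €45 = €7,830 ≥ base, so the credit is €0.
Adoption Credit: €57,001 is at or below the €67,200 threshold, so the full €4,325 applies.
Apprenticeship Credit: €57,001 is below the €113,500 cutoff, so the full €7,850 applies.
Total: €0 + €4,325 + €7,850 = €12,175.

€12,175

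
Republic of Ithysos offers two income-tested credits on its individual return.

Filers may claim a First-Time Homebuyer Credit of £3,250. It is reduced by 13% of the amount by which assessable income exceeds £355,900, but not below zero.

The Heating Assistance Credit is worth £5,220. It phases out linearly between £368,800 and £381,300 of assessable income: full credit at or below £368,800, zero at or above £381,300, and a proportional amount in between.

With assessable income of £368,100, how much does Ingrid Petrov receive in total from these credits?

First-Time Homebuyer Credit: 13% of the £12,200 excess over £355,900 is £1,586; credit = £3,250 − £1,586 = £1,664.
Heating Assistance Credit: £368,100 is at or below the £368,800 threshold, so the full £5,220 applies.
Total: £1,664 + £5,220 = £6,884.

£6,884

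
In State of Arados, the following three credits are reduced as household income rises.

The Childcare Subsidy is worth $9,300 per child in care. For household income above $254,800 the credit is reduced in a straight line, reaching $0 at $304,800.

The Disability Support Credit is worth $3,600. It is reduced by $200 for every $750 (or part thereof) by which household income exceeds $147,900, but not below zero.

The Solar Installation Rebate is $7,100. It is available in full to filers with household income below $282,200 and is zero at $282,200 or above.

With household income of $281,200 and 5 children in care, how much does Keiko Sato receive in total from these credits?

Childcare Subsidy: base = 5 × $9,300 = $46,500. $281,200 is $26,400 into a $50,000 phase-out range, leaving 23,600/50,000 of the credit: $46,500 × 23,600/50,000 = $21,948.
Disability Support Credit: income exceeds $147,900 by $133,300 → 178 increments × $200 = $35,600 ≥ base, so the credit is $0.
Solar Installation Rebate: $281,200 is below the $282,200 cutoff, so the full $7,100 applies.
Total: $21,948 + $0 + $7,100 = $29,048.

$29,048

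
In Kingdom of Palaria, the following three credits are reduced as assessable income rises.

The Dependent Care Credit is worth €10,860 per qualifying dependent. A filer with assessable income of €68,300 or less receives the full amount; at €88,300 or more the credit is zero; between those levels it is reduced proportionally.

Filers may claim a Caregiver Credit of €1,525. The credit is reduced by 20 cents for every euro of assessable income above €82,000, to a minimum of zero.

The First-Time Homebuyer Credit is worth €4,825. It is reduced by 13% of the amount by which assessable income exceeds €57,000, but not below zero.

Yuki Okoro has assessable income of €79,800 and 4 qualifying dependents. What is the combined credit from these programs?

€21,848

Dependent Care Credit: base = 4 × €10,860 = €43,440. €79,800 is €11,500 into a €20,000 phase-out range, leaving 8,500/20,000 of the credit: €43,440 × 8,500/20,000 = €18,462.
Caregiver Credit: €79,800 is at or below the €82,000 threshold, so the full €1,525 applies.
First-Time Homebuyer Credit: 13% of the €22,800 excess over €57,000 is €2,964; credit = €4,825 − €2,964 = €1,861.
Total: €18,462 + €1,525 + €1,861 = €21,848.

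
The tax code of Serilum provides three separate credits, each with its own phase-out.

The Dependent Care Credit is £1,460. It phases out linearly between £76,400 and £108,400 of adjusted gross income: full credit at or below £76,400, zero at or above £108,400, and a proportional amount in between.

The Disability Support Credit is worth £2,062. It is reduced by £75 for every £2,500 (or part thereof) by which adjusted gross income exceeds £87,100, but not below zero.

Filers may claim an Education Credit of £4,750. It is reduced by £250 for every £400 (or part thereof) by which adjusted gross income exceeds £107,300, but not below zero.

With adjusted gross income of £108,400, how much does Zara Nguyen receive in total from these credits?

£5,387

Dependent Care Credit: £108,400 is at or above £108,400, so the credit is £0.
Disability Support Credit: income exceeds £87,100 by £21,300, which is 9 full-or-partial £2,500 increments; reduction = 9 × £75 = £675, leaving £1,387.
Education Credit: income exceeds £107,300 by £1,100, which is 3 full-or-partial £400 increments; reduction = 3 × £250 = £750, leaving £4,000.
Total: £0 + £1,387 + £4,000 = £5,387.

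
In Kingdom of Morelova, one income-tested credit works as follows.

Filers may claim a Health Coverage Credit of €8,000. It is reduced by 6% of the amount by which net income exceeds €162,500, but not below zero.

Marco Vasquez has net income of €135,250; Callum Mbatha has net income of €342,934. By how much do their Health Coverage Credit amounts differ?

Marco (€135,250): Health Coverage Credit: €135,250 is at or below the €162,500 threshold, so the full €8,000 applies.
Callum (€342,934): Health Coverage Credit: 6% of the €180,434 excess over €162,500 is €10,826.04 ≥ base, so the credit is €0.
Difference: |€8,000 − €0| = €8,000.

€8,000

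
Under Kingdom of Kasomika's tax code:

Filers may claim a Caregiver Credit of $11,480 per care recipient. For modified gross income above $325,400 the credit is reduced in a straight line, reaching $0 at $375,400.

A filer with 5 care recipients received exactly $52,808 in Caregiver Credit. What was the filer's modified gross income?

Full credit = 5 × $11,480 = $57,400.
$52,808 is 52,808/57,400 of the full $57,400, so 4,592/57,400 of the $50,000 range has been used: income = $325,400 + $50,000 × 4,592/57,400 = $329,400.

$329,400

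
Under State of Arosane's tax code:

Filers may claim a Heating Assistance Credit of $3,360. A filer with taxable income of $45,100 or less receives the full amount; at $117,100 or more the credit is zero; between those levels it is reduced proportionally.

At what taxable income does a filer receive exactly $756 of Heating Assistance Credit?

$100,900

$756 is 756/3,360 of the full $3,360, so 2,604/3,360 of the $72,000 range has been used: income = $45,100 + $72,000 × 2,604/3,360 = $100,900.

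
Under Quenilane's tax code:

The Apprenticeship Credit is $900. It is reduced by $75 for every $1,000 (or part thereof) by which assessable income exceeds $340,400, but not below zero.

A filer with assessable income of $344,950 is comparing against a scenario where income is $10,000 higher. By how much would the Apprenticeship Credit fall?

$525

At $344,950 — income exceeds $340,400 by $4,550, which is 5 full-or-partial $1,000 increments; reduction = 5 × $75 = $375, leaving $525.
At $354,950 — income exceeds $340,400 by $14,550 → 15 increments × $75 = $1,125 ≥ base, so the credit is $0.
Lost: $525 − $0 = $525.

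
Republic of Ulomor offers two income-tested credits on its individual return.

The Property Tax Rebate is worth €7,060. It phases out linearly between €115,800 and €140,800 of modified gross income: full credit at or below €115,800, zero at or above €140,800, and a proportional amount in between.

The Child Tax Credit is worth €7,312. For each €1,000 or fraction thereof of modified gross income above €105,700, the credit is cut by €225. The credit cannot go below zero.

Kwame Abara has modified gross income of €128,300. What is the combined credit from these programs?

€5,667

Property Tax Rebate: €128,300 is €12,500 into a €25,000 phase-out range, leaving 12,500/25,000 of the credit: €7,060 × 12,500/25,000 = €3,530.
Child Tax Credit: income exceeds €105,700 by €22,600, which is 23 full-or-partial €1,000 increments; reduction = 23 × €225 = €5,175, leaving €2,137.
Total: €3,530 + €2,137 = €5,667.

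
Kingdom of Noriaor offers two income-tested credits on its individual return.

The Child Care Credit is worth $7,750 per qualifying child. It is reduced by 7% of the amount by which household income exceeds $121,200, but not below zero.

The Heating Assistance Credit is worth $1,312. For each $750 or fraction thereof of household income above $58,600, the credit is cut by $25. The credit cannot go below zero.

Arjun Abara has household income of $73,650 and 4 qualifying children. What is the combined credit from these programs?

Child Care Credit: base = 4 × $7,750 = $31,000. $73,650 is at or below the $121,200 threshold, so the full $31,000 applies.
Heating Assistance Credit: income exceeds $58,600 by $15,050, which is 21 full-or-partial $750 increments; reduction = 21 × $25 = $525, leaving $787.
Total: $31,000 + $787 = $31,787.

$31,787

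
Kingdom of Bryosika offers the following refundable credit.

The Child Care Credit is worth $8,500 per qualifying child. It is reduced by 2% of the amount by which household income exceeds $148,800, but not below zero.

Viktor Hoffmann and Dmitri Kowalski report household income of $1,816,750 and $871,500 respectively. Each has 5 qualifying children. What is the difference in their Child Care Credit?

$18,905

Viktor ($1,816,750): Child Care Credit: base = 5 × $8,500 = $42,500. 2% of the $1,667,950 excess over $148,800 is $33,359; credit = $42,500 − $33,359 = $9,141.
Dmitri ($871,500): Child Care Credit: base = 5 × $8,500 = $42,500. 2% of the $722,700 excess over $148,800 is $14,454; credit = $42,500 − $14,454 = $28,046.
Difference: |$9,141 − $28,046| = $18,905.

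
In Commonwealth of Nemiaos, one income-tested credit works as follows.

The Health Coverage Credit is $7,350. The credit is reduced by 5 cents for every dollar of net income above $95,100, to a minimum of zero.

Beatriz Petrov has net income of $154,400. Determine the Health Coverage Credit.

$4,385

Health Coverage Credit: 5% of the $59,300 excess over $95,100 is $2,965; credit = $7,350 − $2,965 = $4,385.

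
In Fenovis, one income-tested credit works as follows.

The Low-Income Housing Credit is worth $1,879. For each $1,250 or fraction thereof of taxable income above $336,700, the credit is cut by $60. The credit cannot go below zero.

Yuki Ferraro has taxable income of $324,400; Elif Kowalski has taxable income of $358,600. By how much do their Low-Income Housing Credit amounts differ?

Yuki ($324,400): Low-Income Housing Credit: $324,400 is at or below the $336,700 threshold, so the full $1,879 applies.
Elif ($358,600): Low-Income Housing Credit: income exceeds $336,700 by $21,900, which is 18 full-or-partial $1,250 increments; reduction = 18 × $60 = $1,080, leaving $799.
Difference: |$1,879 − $799| = $1,080.

$1,080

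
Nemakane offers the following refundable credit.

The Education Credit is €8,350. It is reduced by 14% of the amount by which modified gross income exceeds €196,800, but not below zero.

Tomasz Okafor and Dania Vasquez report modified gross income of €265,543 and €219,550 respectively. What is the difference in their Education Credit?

Tomasz (€265,543): Education Credit: 14% of the €68,743 excess over €196,800 is €9,624.02 ≥ base, so the credit is €0.
Dania (€219,550): Education Credit: 14% of the €22,750 excess over €196,800 is €3,185; credit = €8,350 − €3,185 = €5,165.
Difference: |€0 − €5,165| = €5,165.

€5,165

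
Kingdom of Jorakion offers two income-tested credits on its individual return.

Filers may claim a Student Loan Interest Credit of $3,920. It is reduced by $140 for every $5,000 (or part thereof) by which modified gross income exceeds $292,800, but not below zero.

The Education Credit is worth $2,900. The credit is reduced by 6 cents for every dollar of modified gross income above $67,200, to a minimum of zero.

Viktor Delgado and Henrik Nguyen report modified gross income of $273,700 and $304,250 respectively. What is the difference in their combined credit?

$420

Viktor ($273,700): Student Loan Interest Credit: $273,700 is at or below the $292,800 threshold, so the full $3,920 applies. Education Credit: 6% of the $206,500 excess over $67,200 is $12,390 ≥ base, so the credit is $0. total $3,920 + $0 = $3,920
Henrik ($304,250): Student Loan Interest Credit: income exceeds $292,800 by $11,450, which is 3 full-or-partial $5,000 increments; reduction = 3 × $140 = $420, leaving $3,500. Education Credit: 6% of the $237,050 excess over $67,200 is $14,223 ≥ base, so the credit is $0. total $3,500 + $0 = $3,500
Difference: |$3,920 − $3,500| = $420.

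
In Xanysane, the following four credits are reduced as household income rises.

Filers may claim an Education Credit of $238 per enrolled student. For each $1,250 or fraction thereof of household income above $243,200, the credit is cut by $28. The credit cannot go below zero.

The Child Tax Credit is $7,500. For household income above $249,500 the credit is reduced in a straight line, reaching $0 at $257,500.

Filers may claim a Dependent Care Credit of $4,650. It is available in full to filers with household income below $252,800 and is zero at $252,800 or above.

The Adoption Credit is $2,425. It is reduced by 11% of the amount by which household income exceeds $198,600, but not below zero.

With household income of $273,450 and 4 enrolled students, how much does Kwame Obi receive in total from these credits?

Education Credit: base = 4 × $238 = $952. income exceeds $243,200 by $30,250, which is 25 full-or-partial $1,250 increments; reduction = 25 × $28 = $700, leaving $252.
Child Tax Credit: $273,450 is at or above $257,500, so the credit is $0.
Dependent Care Credit: $273,450 meets or exceeds the $252,800 cutoff, so the credit is $0.
Adoption Credit: 11% of the $74,850 excess over $198,600 is $8,233.50 ≥ base, so the credit is $0.
Total: $252 + $0 + $0 + $0 = $252.

$252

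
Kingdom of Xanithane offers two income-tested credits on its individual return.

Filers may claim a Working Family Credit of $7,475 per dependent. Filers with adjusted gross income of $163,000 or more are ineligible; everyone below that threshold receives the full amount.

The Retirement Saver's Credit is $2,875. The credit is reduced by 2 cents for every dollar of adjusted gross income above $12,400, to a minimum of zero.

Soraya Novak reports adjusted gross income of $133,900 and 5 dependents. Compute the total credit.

Working Family Credit: base = 5 × $7,475 = $37,375. $133,900 is below the $163,000 cutoff, so the full $37,375 applies.
Retirement Saver's Credit: 2% of the $121,500 excess over $12,400 is $2,430; credit = $2,875 − $2,430 = $445.
Total: $37,375 + $445 = $37,820.

$37,820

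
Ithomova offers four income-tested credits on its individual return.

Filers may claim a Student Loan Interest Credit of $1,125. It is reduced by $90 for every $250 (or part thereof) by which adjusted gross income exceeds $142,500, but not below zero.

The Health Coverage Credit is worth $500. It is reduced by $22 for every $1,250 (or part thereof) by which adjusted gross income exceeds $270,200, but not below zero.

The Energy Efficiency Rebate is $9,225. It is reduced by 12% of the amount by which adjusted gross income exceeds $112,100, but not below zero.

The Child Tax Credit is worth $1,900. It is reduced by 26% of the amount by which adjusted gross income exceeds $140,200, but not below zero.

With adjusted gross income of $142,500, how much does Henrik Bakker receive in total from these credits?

Student Loan Interest Credit: $142,500 is at or below the $142,500 threshold, so the full $1,125 applies.
Health Coverage Credit: $142,500 is at or below the $270,200 threshold, so the full $500 applies.
Energy Efficiency Rebate: 12% of the $30,400 excess over $112,100 is $3,648; credit = $9,225 − $3,648 = $5,577.
Child Tax Credit: 26% of the $2,300 excess over $140,200 is $598; credit = $1,900 − $598 = $1,302.
Total: $1,125 + $500 + $5,577 + $1,302 = $8,504.

$8,504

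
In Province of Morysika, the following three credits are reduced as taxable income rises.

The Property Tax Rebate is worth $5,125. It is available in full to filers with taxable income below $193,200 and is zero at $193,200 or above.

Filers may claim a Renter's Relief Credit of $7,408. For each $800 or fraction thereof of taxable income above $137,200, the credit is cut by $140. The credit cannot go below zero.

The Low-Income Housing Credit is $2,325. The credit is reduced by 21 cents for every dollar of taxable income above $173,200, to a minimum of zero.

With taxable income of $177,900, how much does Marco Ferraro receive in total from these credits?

$6,731

Property Tax Rebate: $177,900 is below the $193,200 cutoff, so the full $5,125 applies.
Renter's Relief Credit: income exceeds $137,200 by $40,700, which is 51 full-or-partial $800 increments; reduction = 51 × $140 = $7,140, leaving $268.
Low-Income Housing Credit: 21% of the $4,700 excess over $173,200 is $987; credit = $2,325 − $987 = $1,338.
Total: $5,125 + $268 + $1,338 = $6,731.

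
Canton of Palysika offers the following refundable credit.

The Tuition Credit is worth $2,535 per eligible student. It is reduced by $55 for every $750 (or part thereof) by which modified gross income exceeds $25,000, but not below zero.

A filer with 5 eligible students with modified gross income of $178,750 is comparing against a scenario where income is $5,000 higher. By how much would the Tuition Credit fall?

At $178,750 — base = 5 × $2,535 = $12,675. income exceeds $25,000 by $153,750, which is 205 full-or-partial $750 increments; reduction = 205 × $55 = $11,275, leaving $1,400.
At $183,750 — base = 5 × $2,535 = $12,675. income exceeds $25,000 by $158,750, which is 212 full-or-partial $750 increments; reduction = 212 × $55 = $11,660, leaving $1,015.
Lost: $1,400 − $1,015 = $385.

$385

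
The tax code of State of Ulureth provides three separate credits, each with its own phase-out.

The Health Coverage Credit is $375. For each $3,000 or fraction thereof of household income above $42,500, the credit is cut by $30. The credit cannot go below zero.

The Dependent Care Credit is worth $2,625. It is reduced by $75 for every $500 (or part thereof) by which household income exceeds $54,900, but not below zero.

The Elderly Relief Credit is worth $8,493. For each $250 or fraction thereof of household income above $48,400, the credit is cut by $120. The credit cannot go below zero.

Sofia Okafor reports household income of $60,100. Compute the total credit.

$4,848

Health Coverage Credit: income exceeds $42,500 by $17,600, which is 6 full-or-partial $3,000 increments; reduction = 6 × $30 = $180, leaving $195.
Dependent Care Credit: income exceeds $54,900 by $5,200, which is 11 full-or-partial $500 increments; reduction = 11 × $75 = $825, leaving $1,800.
Elderly Relief Credit: income exceeds $48,400 by $11,700, which is 47 full-or-partial $250 increments; reduction = 47 × $120 = $5,640, leaving $2,853.
Total: $195 + $1,800 + $2,853 = $4,848.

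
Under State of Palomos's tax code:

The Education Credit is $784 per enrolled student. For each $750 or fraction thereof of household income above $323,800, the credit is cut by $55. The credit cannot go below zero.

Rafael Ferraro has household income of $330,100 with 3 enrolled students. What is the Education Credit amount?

$1,857

Education Credit: base = 3 × $784 = $2,352. income exceeds $323,800 by $6,300, which is 9 full-or-partial $750 increments; reduction = 9 × $55 = $495, leaving $1,857.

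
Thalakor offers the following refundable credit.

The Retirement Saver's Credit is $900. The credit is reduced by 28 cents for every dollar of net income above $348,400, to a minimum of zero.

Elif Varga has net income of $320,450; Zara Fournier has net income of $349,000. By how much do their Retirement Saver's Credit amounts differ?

Elif ($320,450): Retirement Saver's Credit: $320,450 is at or below the $348,400 threshold, so the full $900 applies.
Zara ($349,000): Retirement Saver's Credit: 28% of the $600 excess over $348,400 is $168; credit = $900 − $168 = $732.
Difference: |$900 − $732| = $168.

$168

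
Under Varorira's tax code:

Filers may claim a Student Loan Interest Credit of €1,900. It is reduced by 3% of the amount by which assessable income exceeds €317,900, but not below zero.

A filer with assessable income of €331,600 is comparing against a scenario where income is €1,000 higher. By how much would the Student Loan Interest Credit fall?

At €331,600 — 3% of the €13,700 excess over €317,900 is €411; credit = €1,900 − €411 = €1,489.
At €332,600 — 3% of the €14,700 excess over €317,900 is €441; credit = €1,900 − €441 = €1,459.
Lost: €1,489 − €1,459 = €30.

€30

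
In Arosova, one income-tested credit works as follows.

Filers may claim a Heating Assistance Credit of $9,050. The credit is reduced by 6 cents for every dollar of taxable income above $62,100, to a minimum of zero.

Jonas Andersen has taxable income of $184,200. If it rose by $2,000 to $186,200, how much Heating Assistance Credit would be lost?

$120

At $184,200 — 6% of the $122,100 excess over $62,100 is $7,326; credit = $9,050 − $7,326 = $1,724.
At $186,200 — 6% of the $124,100 excess over $62,100 is $7,446; credit = $9,050 − $7,446 = $1,604.
Lost: $1,724 − $1,604 = $120.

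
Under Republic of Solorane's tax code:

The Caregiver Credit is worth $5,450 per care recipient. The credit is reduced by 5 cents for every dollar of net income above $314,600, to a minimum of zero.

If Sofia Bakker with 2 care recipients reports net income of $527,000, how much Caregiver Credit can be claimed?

$280

Caregiver Credit: base = 2 × $5,450 = $10,900. 5% of the $212,400 excess over $314,600 is $10,620; credit = $10,900 − $10,620 = $280.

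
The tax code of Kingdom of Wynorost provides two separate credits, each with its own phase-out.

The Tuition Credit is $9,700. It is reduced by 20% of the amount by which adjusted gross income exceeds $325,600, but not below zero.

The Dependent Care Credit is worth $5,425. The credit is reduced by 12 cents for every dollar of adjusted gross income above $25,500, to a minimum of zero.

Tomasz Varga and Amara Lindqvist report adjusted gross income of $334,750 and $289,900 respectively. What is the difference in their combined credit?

Tomasz ($334,750): Tuition Credit: 20% of the $9,150 excess over $325,600 is $1,830; credit = $9,700 − $1,830 = $7,870. Dependent Care Credit: 12% of the $309,250 excess over $25,500 is $37,110 ≥ base, so the credit is $0. total $7,870 + $0 = $7,870
Amara ($289,900): Tuition Credit: $289,900 is at or below the $325,600 threshold, so the full $9,700 applies. Dependent Care Credit: 12% of the $264,400 excess over $25,500 is $31,728 ≥ base, so the credit is $0. total $9,700 + $0 = $9,700
Difference: |$7,870 − $9,700| = $1,830.

$1,830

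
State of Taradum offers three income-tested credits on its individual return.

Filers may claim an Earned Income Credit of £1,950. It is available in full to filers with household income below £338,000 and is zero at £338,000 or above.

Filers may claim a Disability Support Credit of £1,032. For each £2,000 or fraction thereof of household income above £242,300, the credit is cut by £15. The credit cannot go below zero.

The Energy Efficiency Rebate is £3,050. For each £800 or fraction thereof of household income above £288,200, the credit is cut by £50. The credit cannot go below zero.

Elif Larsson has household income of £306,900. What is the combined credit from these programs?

£4,337

Earned Income Credit: £306,900 is below the £338,000 cutoff, so the full £1,950 applies.
Disability Support Credit: income exceeds £242,300 by £64,600, which is 33 full-or-partial £2,000 increments; reduction = 33 × £15 = £495, leaving £537.
Energy Efficiency Rebate: income exceeds £288,200 by £18,700, which is 24 full-or-partial £800 increments; reduction = 24 × £50 = £1,200, leaving £1,850.
Total: £1,950 + £537 + £1,850 = £4,337.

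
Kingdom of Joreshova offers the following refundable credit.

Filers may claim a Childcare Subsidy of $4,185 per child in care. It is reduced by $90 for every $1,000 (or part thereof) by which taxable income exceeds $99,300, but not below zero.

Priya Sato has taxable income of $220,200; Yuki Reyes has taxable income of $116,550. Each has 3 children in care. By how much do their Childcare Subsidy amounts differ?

Priya ($220,200): Childcare Subsidy: base = 3 × $4,185 = $12,555. income exceeds $99,300 by $120,900, which is 121 full-or-partial $1,000 increments; reduction = 121 × $90 = $10,890, leaving $1,665.
Yuki ($116,550): Childcare Subsidy: base = 3 × $4,185 = $12,555. income exceeds $99,300 by $17,250, which is 18 full-or-partial $1,000 increments; reduction = 18 × $90 = $1,620, leaving $10,935.
Difference: |$1,665 − $10,935| = $9,270.

$9,270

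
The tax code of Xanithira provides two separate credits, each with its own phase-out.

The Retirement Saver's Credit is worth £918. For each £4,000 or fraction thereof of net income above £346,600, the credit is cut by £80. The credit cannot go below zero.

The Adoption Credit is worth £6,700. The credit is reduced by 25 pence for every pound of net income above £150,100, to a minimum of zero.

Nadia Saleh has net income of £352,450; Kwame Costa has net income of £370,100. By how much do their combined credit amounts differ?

£320

Nadia (£352,450): Retirement Saver's Credit: income exceeds £346,600 by £5,850, which is 2 full-or-partial £4,000 increments; reduction = 2 × £80 = £160, leaving £758. Adoption Credit: 25% of the £202,350 excess over £150,100 is £50,587.50 ≥ base, so the credit is £0. total £758 + £0 = £758
Kwame (£370,100): Retirement Saver's Credit: income exceeds £346,600 by £23,500, which is 6 full-or-partial £4,000 increments; reduction = 6 × £80 = £480, leaving £438. Adoption Credit: 25% of the £220,000 excess over £150,100 is £55,000 ≥ base, so the credit is £0. total £438 + £0 = £438
Difference: |£758 − £438| = £320.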